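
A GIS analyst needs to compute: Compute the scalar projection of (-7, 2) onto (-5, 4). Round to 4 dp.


u.v = 43, |v| = sqrt(41) = 6.4031
Scalar projection = u.v / |v| = 43 / sqrt(41) = 6.7155

6.7155


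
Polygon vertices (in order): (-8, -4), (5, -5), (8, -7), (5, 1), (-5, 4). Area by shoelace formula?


Shoelace sum: ((-8)*(-5) - 5*(-4)) + (5*(-7) - 8*(-5)) + (8*1 - 5*(-7)) + (5*4 - (-5)*1) + ((-5)*(-4) - (-8)*4)
= 185
Area = |185|/2 = 92.5

92.5


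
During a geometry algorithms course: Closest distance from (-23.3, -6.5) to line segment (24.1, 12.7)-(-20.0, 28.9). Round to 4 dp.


Project P onto AB: t = 0.8061 (clamped to [0,1])
Closest point on segment: (-11.4497, 25.7591)
Distance: 34.3668

34.3668


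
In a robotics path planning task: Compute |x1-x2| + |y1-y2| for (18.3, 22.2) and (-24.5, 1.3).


|18.3-(-24.5)| + |22.2-1.3| = 42.8 + 20.9 = 63.7

63.7


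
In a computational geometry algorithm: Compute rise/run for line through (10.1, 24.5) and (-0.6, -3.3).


slope = (y2-y1)/(x2-x1) = ((-3.3)-24.5)/((-0.6)-10.1) = (-27.8)/(-10.7) = 2.5981

2.5981


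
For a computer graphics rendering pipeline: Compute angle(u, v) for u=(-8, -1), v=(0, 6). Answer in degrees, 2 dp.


u.v = -6, |u| = sqrt(65) = 8.0623, |v| = sqrt(36) = 6
cos(theta) = u.v/(|u||v|) = -6/sqrt(2340) = -0.124035
theta = acos(-0.124035) = 97.13 degrees

97.13 degrees


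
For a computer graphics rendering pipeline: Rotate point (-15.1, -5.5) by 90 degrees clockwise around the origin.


90° CW: (x,y) -> (y, -x)
(-15.1,-5.5) -> (-5.5, 15.1)

(-5.5, 15.1)


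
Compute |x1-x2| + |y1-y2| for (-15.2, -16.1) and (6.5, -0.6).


|(-15.2)-6.5| + |(-16.1)-(-0.6)| = 21.7 + 15.5 = 37.2

37.2


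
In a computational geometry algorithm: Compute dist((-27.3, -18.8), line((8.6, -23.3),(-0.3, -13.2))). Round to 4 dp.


|cross product| = 322.54
|line direction| = sqrt(181.22) = 13.4618
Distance = 322.54/sqrt(181.22) = 23.9597

23.9597


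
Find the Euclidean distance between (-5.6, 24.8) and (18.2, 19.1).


dx=23.8, dy=-5.7
d^2 = 23.8^2 + (-5.7)^2 = 598.93
d = sqrt(598.93) = 24.473

24.473


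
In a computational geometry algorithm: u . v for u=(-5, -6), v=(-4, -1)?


u . v = u_x*v_x + u_y*v_y = (-5)*(-4) + (-6)*(-1)
= 20 + 6 = 26

26


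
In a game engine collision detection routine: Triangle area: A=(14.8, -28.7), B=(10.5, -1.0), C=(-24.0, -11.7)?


Area = |x_A(y_B-y_C) + x_B(y_C-y_A) + x_C(y_A-y_B)|/2
= |158.36 + 178.5 + 664.8|/2
= 1001.66/2 = 500.83

500.83


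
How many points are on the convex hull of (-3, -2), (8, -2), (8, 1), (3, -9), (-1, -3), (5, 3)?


Convex hull vertices (CCW): (-3, -2), (3, -9), (8, -2), (8, 1), (5, 3)
Count = 5

5


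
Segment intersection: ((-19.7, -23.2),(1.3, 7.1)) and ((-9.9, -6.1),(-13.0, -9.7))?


Cross products: d1=17.73, d2=-0.6, d3=62.16, d4=80.49
d1*d2 < 0 and d3*d4 < 0? no

No, they don't intersect


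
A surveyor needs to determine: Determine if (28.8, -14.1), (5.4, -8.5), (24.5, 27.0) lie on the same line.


Cross product: (5.4-28.8)*(27-(-14.1)) - ((-8.5)-(-14.1))*(24.5-28.8)
= -937.66

No, not collinear


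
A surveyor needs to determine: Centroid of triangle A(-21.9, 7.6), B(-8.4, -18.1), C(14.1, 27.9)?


Centroid = ((x_A+x_B+x_C)/3, (y_A+y_B+y_C)/3)
= (((-21.9)+(-8.4)+14.1)/3, (7.6+(-18.1)+27.9)/3)
= (-5.4, 5.8)

(-5.4, 5.8)


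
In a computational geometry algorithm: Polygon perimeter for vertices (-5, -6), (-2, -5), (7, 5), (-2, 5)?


Sides: (-5, -6)->(-2, -5): sqrt(10) = 3.162278, (-2, -5)->(7, 5): sqrt(181) = 13.453624, (7, 5)->(-2, 5): sqrt(81) = 9, (-2, 5)->(-5, -6): sqrt(130) = 11.401754
Sum = 37.017656
Perimeter = 37.0177

37.0177


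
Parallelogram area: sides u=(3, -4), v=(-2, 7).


|u x v| = |3*7 - (-4)*(-2)|
= |21 - 8| = 13

13


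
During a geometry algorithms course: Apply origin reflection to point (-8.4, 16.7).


Reflection over origin: (x,y) -> (-x,-y)
(-8.4, 16.7) -> (8.4, -16.7)

(8.4, -16.7)


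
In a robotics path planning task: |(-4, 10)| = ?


|u| = sqrt((-4)^2 + 10^2) = sqrt(116) = 10.7703

10.7703


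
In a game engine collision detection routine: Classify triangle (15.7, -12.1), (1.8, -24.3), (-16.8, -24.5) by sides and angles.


Side lengths squared: AB^2=342.05, BC^2=346, CA^2=1210.01
Sorted: [342.05, 346, 1210.01]
By sides: Scalene, By angles: Obtuse

Scalene, Obtuse


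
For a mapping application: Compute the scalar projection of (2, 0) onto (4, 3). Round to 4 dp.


u.v = 8, |v| = sqrt(25) = 5
Scalar projection = u.v / |v| = 8 / sqrt(25) = 1.6

1.6


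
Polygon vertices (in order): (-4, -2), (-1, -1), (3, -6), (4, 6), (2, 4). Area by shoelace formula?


Shoelace sum: ((-4)*(-1) - (-1)*(-2)) + ((-1)*(-6) - 3*(-1)) + (3*6 - 4*(-6)) + (4*4 - 2*6) + (2*(-2) - (-4)*4)
= 69
Area = |69|/2 = 34.5

34.5


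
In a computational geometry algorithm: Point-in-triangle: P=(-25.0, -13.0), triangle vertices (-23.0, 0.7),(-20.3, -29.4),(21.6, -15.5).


Cross products: AB x AP = -97.19, BC x BP = 752.49, CA x CP = 643.42
All same sign? no

No, outside


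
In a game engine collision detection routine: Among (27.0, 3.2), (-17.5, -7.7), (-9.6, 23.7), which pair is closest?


d(P0,P1) = 45.8155, d(P0,P2) = 41.9501, d(P1,P2) = 32.3785
Closest: P1 and P2

Closest pair: (-17.5, -7.7) and (-9.6, 23.7), distance = 32.3785


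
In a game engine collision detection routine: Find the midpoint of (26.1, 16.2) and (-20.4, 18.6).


M = ((26.1+(-20.4))/2, (16.2+18.6)/2)
= (2.85, 17.4)

(2.85, 17.4)


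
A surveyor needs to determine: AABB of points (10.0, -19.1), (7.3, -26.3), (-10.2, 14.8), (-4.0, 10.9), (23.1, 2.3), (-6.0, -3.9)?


x range: [-10.2, 23.1]
y range: [-26.3, 14.8]
Bounding box: (-10.2,-26.3) to (23.1,14.8)

(-10.2,-26.3) to (23.1,14.8)


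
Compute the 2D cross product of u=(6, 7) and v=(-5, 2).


u x v = u_x*v_y - u_y*v_x = 6*2 - 7*(-5)
= 12 - (-35) = 47

47


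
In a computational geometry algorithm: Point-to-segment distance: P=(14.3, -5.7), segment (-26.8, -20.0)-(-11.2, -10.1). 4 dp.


Project P onto AB: t = 1 (clamped to [0,1])
Closest point on segment: (-11.2, -10.1)
Distance: 25.8768

25.8768


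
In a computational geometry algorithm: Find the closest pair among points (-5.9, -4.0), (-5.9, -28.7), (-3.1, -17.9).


d(P0,P1) = 24.7, d(P0,P2) = 14.1792, d(P1,P2) = 11.1571
Closest: P1 and P2

Closest pair: (-5.9, -28.7) and (-3.1, -17.9), distance = 11.1571


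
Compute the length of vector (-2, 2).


|u| = sqrt((-2)^2 + 2^2) = sqrt(8) = 2.8284

2.8284


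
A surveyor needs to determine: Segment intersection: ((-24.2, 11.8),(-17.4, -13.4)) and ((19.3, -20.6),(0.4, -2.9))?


Cross products: d1=157.59, d2=513.51, d3=875.88, d4=519.96
d1*d2 < 0 and d3*d4 < 0? no

No, they don't intersect


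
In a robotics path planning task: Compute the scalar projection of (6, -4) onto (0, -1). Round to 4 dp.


u.v = 4, |v| = sqrt(1) = 1
Scalar projection = u.v / |v| = 4 / sqrt(1) = 4

4


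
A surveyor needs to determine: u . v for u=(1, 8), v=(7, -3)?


u . v = u_x*v_x + u_y*v_y = 1*7 + 8*(-3)
= 7 + (-24) = -17

-17


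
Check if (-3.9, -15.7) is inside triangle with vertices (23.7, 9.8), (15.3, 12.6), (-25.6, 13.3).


Cross products: AB x AP = 291.48, BC x BP = 1170.91, CA x CP = -1353.75
All same sign? no

No, outside


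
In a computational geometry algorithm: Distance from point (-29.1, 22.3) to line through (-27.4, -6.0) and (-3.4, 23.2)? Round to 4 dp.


|cross product| = 728.84
|line direction| = sqrt(1428.64) = 37.7974
Distance = 728.84/sqrt(1428.64) = 19.2828

19.2828


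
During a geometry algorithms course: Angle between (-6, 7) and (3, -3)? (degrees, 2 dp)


u.v = -39, |u| = sqrt(85) = 9.2195, |v| = sqrt(18) = 4.2426
cos(theta) = u.v/(|u||v|) = -39/sqrt(1530) = -0.997054
theta = acos(-0.997054) = 175.6 degrees

175.6 degrees


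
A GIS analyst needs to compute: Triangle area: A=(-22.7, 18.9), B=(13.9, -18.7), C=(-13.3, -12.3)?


Area = |x_A(y_B-y_C) + x_B(y_C-y_A) + x_C(y_A-y_B)|/2
= |145.28 + (-433.68) + (-500.08)|/2
= 788.48/2 = 394.24

394.24


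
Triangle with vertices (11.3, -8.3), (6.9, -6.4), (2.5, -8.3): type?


Side lengths squared: AB^2=22.97, BC^2=22.97, CA^2=77.44
Sorted: [22.97, 22.97, 77.44]
By sides: Isosceles, By angles: Obtuse

Isosceles, Obtuse


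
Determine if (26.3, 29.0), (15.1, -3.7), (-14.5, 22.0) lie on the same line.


Cross product: (15.1-26.3)*(22-29) - ((-3.7)-29)*((-14.5)-26.3)
= -1255.76

No, not collinear


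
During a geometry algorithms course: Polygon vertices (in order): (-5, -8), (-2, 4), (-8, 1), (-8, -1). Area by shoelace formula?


Shoelace sum: ((-5)*4 - (-2)*(-8)) + ((-2)*1 - (-8)*4) + ((-8)*(-1) - (-8)*1) + ((-8)*(-8) - (-5)*(-1))
= 69
Area = |69|/2 = 34.5

34.5


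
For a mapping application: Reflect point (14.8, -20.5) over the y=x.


Reflection over y=x: (x,y) -> (y,x)
(14.8, -20.5) -> (-20.5, 14.8)

(-20.5, 14.8)


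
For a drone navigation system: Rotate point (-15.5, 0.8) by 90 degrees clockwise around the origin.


90° CW: (x,y) -> (y, -x)
(-15.5,0.8) -> (0.8, 15.5)

(0.8, 15.5)


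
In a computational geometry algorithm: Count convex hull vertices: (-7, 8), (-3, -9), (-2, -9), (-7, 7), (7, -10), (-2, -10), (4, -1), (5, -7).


Convex hull vertices (CCW): (-7, 7), (-3, -9), (-2, -10), (7, -10), (4, -1), (-7, 8)
Count = 6

6


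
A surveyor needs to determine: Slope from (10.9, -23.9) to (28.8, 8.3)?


slope = (y2-y1)/(x2-x1) = (8.3-(-23.9))/(28.8-10.9) = 32.2/17.9 = 1.7989

1.7989


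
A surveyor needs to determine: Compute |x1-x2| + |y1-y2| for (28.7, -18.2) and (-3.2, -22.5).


|28.7-(-3.2)| + |(-18.2)-(-22.5)| = 31.9 + 4.3 = 36.2

36.2


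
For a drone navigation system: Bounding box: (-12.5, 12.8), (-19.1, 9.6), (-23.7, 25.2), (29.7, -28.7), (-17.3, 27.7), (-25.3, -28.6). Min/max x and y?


x range: [-25.3, 29.7]
y range: [-28.7, 27.7]
Bounding box: (-25.3,-28.7) to (29.7,27.7)

(-25.3,-28.7) to (29.7,27.7)


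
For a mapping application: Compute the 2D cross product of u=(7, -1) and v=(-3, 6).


u x v = u_x*v_y - u_y*v_x = 7*6 - (-1)*(-3)
= 42 - 3 = 39

39


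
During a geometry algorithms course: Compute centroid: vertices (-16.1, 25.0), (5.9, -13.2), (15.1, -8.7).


Centroid = ((x_A+x_B+x_C)/3, (y_A+y_B+y_C)/3)
= (((-16.1)+5.9+15.1)/3, (25+(-13.2)+(-8.7))/3)
= (1.6333, 1.0333)

(1.6333, 1.0333)


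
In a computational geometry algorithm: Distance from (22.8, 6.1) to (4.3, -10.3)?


dx=-18.5, dy=-16.4
d^2 = (-18.5)^2 + (-16.4)^2 = 611.21
d = sqrt(611.21) = 24.7227

24.7227


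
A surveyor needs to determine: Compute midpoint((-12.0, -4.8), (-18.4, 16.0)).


M = (((-12)+(-18.4))/2, ((-4.8)+16)/2)
= (-15.2, 5.6)

(-15.2, 5.6)


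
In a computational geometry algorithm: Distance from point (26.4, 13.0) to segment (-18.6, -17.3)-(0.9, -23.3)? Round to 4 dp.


Project P onto AB: t = 1 (clamped to [0,1])
Closest point on segment: (0.9, -23.3)
Distance: 44.3615

44.3615


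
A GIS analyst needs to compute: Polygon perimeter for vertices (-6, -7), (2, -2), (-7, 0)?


Sides: (-6, -7)->(2, -2): sqrt(89) = 9.433981, (2, -2)->(-7, 0): sqrt(85) = 9.219544, (-7, 0)->(-6, -7): sqrt(50) = 7.071068
Sum = 25.724593
Perimeter = 25.7246

25.7246


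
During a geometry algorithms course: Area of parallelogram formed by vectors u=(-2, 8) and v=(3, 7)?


|u x v| = |(-2)*7 - 8*3|
= |(-14) - 24| = 38

38


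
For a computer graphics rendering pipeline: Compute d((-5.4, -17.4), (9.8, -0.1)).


dx=15.2, dy=17.3
d^2 = 15.2^2 + 17.3^2 = 530.33
d = sqrt(530.33) = 23.0289

23.0289


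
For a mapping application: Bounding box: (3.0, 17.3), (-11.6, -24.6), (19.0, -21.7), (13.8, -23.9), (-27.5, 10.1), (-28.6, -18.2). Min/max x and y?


x range: [-28.6, 19]
y range: [-24.6, 17.3]
Bounding box: (-28.6,-24.6) to (19,17.3)

(-28.6,-24.6) to (19,17.3)


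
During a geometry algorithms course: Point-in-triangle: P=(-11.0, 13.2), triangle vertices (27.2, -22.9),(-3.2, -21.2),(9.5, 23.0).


Cross products: AB x AP = -1032.5, BC x BP = 781.64, CA x CP = -1114.41
All same sign? no

No, outside


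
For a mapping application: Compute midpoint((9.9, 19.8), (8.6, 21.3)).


M = ((9.9+8.6)/2, (19.8+21.3)/2)
= (9.25, 20.55)

(9.25, 20.55)


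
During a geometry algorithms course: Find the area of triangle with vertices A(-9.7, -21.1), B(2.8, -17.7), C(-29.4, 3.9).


Area = |x_A(y_B-y_C) + x_B(y_C-y_A) + x_C(y_A-y_B)|/2
= |209.52 + 70 + 99.96|/2
= 379.48/2 = 189.74

189.74


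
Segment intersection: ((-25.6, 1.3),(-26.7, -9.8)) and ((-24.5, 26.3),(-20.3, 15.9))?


Cross products: d1=-116.44, d2=-174.5, d3=-15.29, d4=42.77
d1*d2 < 0 and d3*d4 < 0? no

No, they don't intersect


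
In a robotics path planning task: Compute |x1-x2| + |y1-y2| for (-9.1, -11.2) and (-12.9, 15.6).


|(-9.1)-(-12.9)| + |(-11.2)-15.6| = 3.8 + 26.8 = 30.6

30.6


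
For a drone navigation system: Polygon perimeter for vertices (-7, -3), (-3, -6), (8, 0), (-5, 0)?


Sides: (-7, -3)->(-3, -6): sqrt(25) = 5, (-3, -6)->(8, 0): sqrt(157) = 12.529964, (8, 0)->(-5, 0): sqrt(169) = 13, (-5, 0)->(-7, -3): sqrt(13) = 3.605551
Sum = 34.135515
Perimeter = 34.1355

34.1355


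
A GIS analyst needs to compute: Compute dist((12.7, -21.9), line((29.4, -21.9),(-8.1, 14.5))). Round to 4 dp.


|cross product| = 607.88
|line direction| = sqrt(2731.21) = 52.261
Distance = 607.88/sqrt(2731.21) = 11.6316

11.6316


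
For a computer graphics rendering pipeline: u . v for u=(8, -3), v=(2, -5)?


u . v = u_x*v_x + u_y*v_y = 8*2 + (-3)*(-5)
= 16 + 15 = 31

31


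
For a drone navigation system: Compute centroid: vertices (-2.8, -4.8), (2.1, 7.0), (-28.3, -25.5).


Centroid = ((x_A+x_B+x_C)/3, (y_A+y_B+y_C)/3)
= (((-2.8)+2.1+(-28.3))/3, ((-4.8)+7+(-25.5))/3)
= (-9.6667, -7.7667)

(-9.6667, -7.7667)


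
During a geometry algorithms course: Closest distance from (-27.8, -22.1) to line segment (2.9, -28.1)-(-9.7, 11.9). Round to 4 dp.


Project P onto AB: t = 0.3564 (clamped to [0,1])
Closest point on segment: (-1.5906, -13.844)
Distance: 27.4789

27.4789


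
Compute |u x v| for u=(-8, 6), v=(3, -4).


|u x v| = |(-8)*(-4) - 6*3|
= |32 - 18| = 14

14


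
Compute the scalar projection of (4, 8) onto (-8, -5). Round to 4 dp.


u.v = -72, |v| = sqrt(89) = 9.434
Scalar projection = u.v / |v| = -72 / sqrt(89) = -7.632

-7.632


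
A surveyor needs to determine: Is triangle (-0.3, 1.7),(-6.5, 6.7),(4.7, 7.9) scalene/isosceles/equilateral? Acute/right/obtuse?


Side lengths squared: AB^2=63.44, BC^2=126.88, CA^2=63.44
Sorted: [63.44, 63.44, 126.88]
By sides: Isosceles, By angles: Right

Isosceles, Right


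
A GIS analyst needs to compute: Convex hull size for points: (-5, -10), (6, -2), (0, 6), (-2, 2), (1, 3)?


Convex hull vertices (CCW): (-5, -10), (6, -2), (0, 6), (-2, 2)
Count = 4

4


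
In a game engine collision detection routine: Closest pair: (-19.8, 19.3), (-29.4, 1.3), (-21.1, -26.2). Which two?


d(P0,P1) = 20.4, d(P0,P2) = 45.5186, d(P1,P2) = 28.7253
Closest: P0 and P1

Closest pair: (-19.8, 19.3) and (-29.4, 1.3), distance = 20.4


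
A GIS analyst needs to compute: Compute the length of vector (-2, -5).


|u| = sqrt((-2)^2 + (-5)^2) = sqrt(29) = 5.3852

5.3852


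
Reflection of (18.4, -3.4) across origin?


Reflection over origin: (x,y) -> (-x,-y)
(18.4, -3.4) -> (-18.4, 3.4)

(-18.4, 3.4)


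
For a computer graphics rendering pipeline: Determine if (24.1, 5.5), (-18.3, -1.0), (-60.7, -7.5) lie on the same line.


Cross product: ((-18.3)-24.1)*((-7.5)-5.5) - ((-1)-5.5)*((-60.7)-24.1)
= 0

Yes, collinear


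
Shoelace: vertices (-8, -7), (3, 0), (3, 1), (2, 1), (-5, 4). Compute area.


Shoelace sum: ((-8)*0 - 3*(-7)) + (3*1 - 3*0) + (3*1 - 2*1) + (2*4 - (-5)*1) + ((-5)*(-7) - (-8)*4)
= 105
Area = |105|/2 = 52.5

52.5


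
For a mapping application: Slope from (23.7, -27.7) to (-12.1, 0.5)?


slope = (y2-y1)/(x2-x1) = (0.5-(-27.7))/((-12.1)-23.7) = 28.2/(-35.8) = -0.7877

-0.7877


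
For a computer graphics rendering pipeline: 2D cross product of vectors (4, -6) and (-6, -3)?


u x v = u_x*v_y - u_y*v_x = 4*(-3) - (-6)*(-6)
= (-12) - 36 = -48

-48


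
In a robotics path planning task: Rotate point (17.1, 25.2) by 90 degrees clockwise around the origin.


90° CW: (x,y) -> (y, -x)
(17.1,25.2) -> (25.2, -17.1)

(25.2, -17.1)


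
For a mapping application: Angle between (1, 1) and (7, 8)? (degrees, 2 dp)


u.v = 15, |u| = sqrt(2) = 1.4142, |v| = sqrt(113) = 10.6301
cos(theta) = u.v/(|u||v|) = 15/sqrt(226) = 0.997785
theta = acos(0.997785) = 3.81 degrees

3.81 degrees


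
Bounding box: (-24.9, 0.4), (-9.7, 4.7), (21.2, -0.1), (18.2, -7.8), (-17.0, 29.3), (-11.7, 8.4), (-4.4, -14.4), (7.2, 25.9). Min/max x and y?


x range: [-24.9, 21.2]
y range: [-14.4, 29.3]
Bounding box: (-24.9,-14.4) to (21.2,29.3)

(-24.9,-14.4) to (21.2,29.3)


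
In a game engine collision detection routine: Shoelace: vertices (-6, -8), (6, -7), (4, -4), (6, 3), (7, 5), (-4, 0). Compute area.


Shoelace sum: ((-6)*(-7) - 6*(-8)) + (6*(-4) - 4*(-7)) + (4*3 - 6*(-4)) + (6*5 - 7*3) + (7*0 - (-4)*5) + ((-4)*(-8) - (-6)*0)
= 191
Area = |191|/2 = 95.5

95.5


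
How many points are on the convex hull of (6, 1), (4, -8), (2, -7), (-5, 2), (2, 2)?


Convex hull vertices (CCW): (-5, 2), (2, -7), (4, -8), (6, 1), (2, 2)
Count = 5

5


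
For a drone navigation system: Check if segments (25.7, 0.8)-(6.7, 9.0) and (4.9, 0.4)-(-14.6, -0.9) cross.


Cross products: d1=19.24, d2=-165.36, d3=178.16, d4=362.76
d1*d2 < 0 and d3*d4 < 0? no

No, they don't intersect


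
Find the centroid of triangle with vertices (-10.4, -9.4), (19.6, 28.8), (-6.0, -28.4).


Centroid = ((x_A+x_B+x_C)/3, (y_A+y_B+y_C)/3)
= (((-10.4)+19.6+(-6))/3, ((-9.4)+28.8+(-28.4))/3)
= (1.0667, -3)

(1.0667, -3)


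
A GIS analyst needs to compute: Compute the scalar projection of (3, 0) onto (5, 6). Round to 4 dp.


u.v = 15, |v| = sqrt(61) = 7.8102
Scalar projection = u.v / |v| = 15 / sqrt(61) = 1.9206

1.9206


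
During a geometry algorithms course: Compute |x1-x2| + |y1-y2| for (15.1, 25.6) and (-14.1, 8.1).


|15.1-(-14.1)| + |25.6-8.1| = 29.2 + 17.5 = 46.7

46.7


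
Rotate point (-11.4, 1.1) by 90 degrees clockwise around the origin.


90° CW: (x,y) -> (y, -x)
(-11.4,1.1) -> (1.1, 11.4)

(1.1, 11.4)


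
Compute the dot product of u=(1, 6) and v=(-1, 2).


u . v = u_x*v_x + u_y*v_y = 1*(-1) + 6*2
= (-1) + 12 = 11

11


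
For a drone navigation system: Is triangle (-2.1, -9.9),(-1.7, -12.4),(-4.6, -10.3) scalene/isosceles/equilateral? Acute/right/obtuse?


Side lengths squared: AB^2=6.41, BC^2=12.82, CA^2=6.41
Sorted: [6.41, 6.41, 12.82]
By sides: Isosceles, By angles: Right

Isosceles, Right


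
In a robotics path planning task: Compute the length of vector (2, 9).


|u| = sqrt(2^2 + 9^2) = sqrt(85) = 9.2195

9.2195


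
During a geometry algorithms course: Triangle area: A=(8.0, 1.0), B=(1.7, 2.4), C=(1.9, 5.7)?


Area = |x_A(y_B-y_C) + x_B(y_C-y_A) + x_C(y_A-y_B)|/2
= |(-26.4) + 7.99 + (-2.66)|/2
= 21.07/2 = 10.535

10.535


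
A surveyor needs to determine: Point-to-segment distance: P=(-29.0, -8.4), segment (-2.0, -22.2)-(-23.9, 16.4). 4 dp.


Project P onto AB: t = 0.5707 (clamped to [0,1])
Closest point on segment: (-14.4977, -0.172)
Distance: 16.6738

16.6738


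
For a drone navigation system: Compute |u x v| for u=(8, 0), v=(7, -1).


|u x v| = |8*(-1) - 0*7|
= |(-8) - 0| = 8

8


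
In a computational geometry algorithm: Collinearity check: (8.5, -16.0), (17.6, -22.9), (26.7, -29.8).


Cross product: (17.6-8.5)*((-29.8)-(-16)) - ((-22.9)-(-16))*(26.7-8.5)
= 0

Yes, collinear


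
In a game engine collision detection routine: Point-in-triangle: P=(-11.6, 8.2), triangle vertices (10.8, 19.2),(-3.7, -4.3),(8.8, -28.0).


Cross products: AB x AP = -366.9, BC x BP = -30.98, CA x CP = 1035.28
All same sign? no

No, outside


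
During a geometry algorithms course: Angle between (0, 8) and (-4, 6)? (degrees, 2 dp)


u.v = 48, |u| = sqrt(64) = 8, |v| = sqrt(52) = 7.2111
cos(theta) = u.v/(|u||v|) = 48/sqrt(3328) = 0.83205
theta = acos(0.83205) = 33.69 degrees

33.69 degrees


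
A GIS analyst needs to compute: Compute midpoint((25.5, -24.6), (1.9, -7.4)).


M = ((25.5+1.9)/2, ((-24.6)+(-7.4))/2)
= (13.7, -16)

(13.7, -16)


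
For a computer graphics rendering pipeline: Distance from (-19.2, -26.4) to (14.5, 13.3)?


dx=33.7, dy=39.7
d^2 = 33.7^2 + 39.7^2 = 2711.78
d = sqrt(2711.78) = 52.0748

52.0748


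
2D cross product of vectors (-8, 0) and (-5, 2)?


u x v = u_x*v_y - u_y*v_x = (-8)*2 - 0*(-5)
= (-16) - 0 = -16

-16


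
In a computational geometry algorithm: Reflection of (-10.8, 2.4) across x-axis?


Reflection over x-axis: (x,y) -> (x,-y)
(-10.8, 2.4) -> (-10.8, -2.4)

(-10.8, -2.4)


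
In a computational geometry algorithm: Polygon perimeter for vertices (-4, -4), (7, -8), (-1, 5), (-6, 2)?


Sides: (-4, -4)->(7, -8): sqrt(137) = 11.7047, (7, -8)->(-1, 5): sqrt(233) = 15.264338, (-1, 5)->(-6, 2): sqrt(34) = 5.830952, (-6, 2)->(-4, -4): sqrt(40) = 6.324555
Sum = 39.124545
Perimeter = 39.1245

39.1245


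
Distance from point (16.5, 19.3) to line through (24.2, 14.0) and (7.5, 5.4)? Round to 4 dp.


|cross product| = 154.73
|line direction| = sqrt(352.85) = 18.7843
Distance = 154.73/sqrt(352.85) = 8.2372

8.2372


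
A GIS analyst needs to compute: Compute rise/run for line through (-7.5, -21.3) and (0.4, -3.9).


slope = (y2-y1)/(x2-x1) = ((-3.9)-(-21.3))/(0.4-(-7.5)) = 17.4/7.9 = 2.2025

2.2025


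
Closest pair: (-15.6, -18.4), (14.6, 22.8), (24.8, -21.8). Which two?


d(P0,P1) = 51.0831, d(P0,P2) = 40.5428, d(P1,P2) = 45.7515
Closest: P0 and P2

Closest pair: (-15.6, -18.4) and (24.8, -21.8), distance = 40.5428


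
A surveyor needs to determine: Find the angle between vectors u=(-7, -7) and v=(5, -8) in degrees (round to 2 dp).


u.v = 21, |u| = sqrt(98) = 9.8995, |v| = sqrt(89) = 9.434
cos(theta) = u.v/(|u||v|) = 21/sqrt(8722) = 0.22486
theta = acos(0.22486) = 77.01 degrees

77.01 degrees


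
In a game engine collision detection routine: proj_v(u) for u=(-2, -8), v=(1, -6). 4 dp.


u.v = 46, |v| = sqrt(37) = 6.0828
Scalar projection = u.v / |v| = 46 / sqrt(37) = 7.5624

7.5624


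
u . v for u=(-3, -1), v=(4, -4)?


u . v = u_x*v_x + u_y*v_y = (-3)*4 + (-1)*(-4)
= (-12) + 4 = -8

-8


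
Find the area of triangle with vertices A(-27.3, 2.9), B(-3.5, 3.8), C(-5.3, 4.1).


Area = |x_A(y_B-y_C) + x_B(y_C-y_A) + x_C(y_A-y_B)|/2
= |8.19 + (-4.2) + 4.77|/2
= 8.76/2 = 4.38

4.38


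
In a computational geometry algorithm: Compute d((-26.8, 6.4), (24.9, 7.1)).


dx=51.7, dy=0.7
d^2 = 51.7^2 + 0.7^2 = 2673.38
d = sqrt(2673.38) = 51.7047

51.7047


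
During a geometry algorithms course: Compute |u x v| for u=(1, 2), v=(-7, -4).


|u x v| = |1*(-4) - 2*(-7)|
= |(-4) - (-14)| = 10

10


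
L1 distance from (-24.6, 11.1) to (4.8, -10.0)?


|(-24.6)-4.8| + |11.1-(-10)| = 29.4 + 21.1 = 50.5

50.5


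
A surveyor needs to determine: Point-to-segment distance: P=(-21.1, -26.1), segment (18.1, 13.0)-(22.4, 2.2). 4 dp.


Project P onto AB: t = 1 (clamped to [0,1])
Closest point on segment: (22.4, 2.2)
Distance: 51.8955

51.8955


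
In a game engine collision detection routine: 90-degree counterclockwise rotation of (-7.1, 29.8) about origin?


90° CCW: (x,y) -> (-y, x)
(-7.1,29.8) -> (-29.8, -7.1)

(-29.8, -7.1)


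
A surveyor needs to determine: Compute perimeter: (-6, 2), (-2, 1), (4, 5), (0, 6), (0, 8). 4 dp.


Sides: (-6, 2)->(-2, 1): sqrt(17) = 4.123106, (-2, 1)->(4, 5): sqrt(52) = 7.211103, (4, 5)->(0, 6): sqrt(17) = 4.123106, (0, 6)->(0, 8): sqrt(4) = 2, (0, 8)->(-6, 2): sqrt(72) = 8.485281
Sum = 25.942596
Perimeter = 25.9426

25.9426


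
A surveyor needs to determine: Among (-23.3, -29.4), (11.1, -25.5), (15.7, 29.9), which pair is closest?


d(P0,P1) = 34.6204, d(P0,P2) = 70.9753, d(P1,P2) = 55.5906
Closest: P0 and P1

Closest pair: (-23.3, -29.4) and (11.1, -25.5), distance = 34.6204


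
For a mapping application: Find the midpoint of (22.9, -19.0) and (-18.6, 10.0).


M = ((22.9+(-18.6))/2, ((-19)+10)/2)
= (2.15, -4.5)

(2.15, -4.5)


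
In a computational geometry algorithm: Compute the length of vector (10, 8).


|u| = sqrt(10^2 + 8^2) = sqrt(164) = 12.8062

12.8062


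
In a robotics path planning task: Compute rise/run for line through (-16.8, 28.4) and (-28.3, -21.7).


slope = (y2-y1)/(x2-x1) = ((-21.7)-28.4)/((-28.3)-(-16.8)) = (-50.1)/(-11.5) = 4.3565

4.3565


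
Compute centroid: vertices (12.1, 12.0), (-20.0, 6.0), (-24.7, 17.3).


Centroid = ((x_A+x_B+x_C)/3, (y_A+y_B+y_C)/3)
= ((12.1+(-20)+(-24.7))/3, (12+6+17.3)/3)
= (-10.8667, 11.7667)

(-10.8667, 11.7667)


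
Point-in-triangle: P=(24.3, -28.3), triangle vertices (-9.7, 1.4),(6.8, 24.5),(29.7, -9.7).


Cross products: AB x AP = -1275.45, BC x BP = -610.62, CA x CP = 792.78
All same sign? no

No, outside


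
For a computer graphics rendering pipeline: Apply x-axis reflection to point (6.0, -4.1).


Reflection over x-axis: (x,y) -> (x,-y)
(6, -4.1) -> (6, 4.1)

(6, 4.1)


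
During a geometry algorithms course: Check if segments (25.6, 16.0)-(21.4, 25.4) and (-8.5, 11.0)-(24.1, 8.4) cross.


Cross products: d1=251.66, d2=547.18, d3=341.54, d4=46.02
d1*d2 < 0 and d3*d4 < 0? no

No, they don't intersect


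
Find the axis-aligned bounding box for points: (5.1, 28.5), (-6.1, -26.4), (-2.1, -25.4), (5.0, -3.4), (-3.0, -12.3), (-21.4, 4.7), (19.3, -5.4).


x range: [-21.4, 19.3]
y range: [-26.4, 28.5]
Bounding box: (-21.4,-26.4) to (19.3,28.5)

(-21.4,-26.4) to (19.3,28.5)


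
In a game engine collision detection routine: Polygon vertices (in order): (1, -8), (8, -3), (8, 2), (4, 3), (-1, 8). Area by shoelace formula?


Shoelace sum: (1*(-3) - 8*(-8)) + (8*2 - 8*(-3)) + (8*3 - 4*2) + (4*8 - (-1)*3) + ((-1)*(-8) - 1*8)
= 152
Area = |152|/2 = 76

76


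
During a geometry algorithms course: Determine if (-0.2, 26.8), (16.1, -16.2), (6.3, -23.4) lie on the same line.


Cross product: (16.1-(-0.2))*((-23.4)-26.8) - ((-16.2)-26.8)*(6.3-(-0.2))
= -538.76

No, not collinear


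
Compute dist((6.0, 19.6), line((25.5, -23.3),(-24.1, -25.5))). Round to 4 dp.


|cross product| = 2170.74
|line direction| = sqrt(2465) = 49.6488
Distance = 2170.74/sqrt(2465) = 43.7219

43.7219


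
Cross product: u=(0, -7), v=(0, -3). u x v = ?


u x v = u_x*v_y - u_y*v_x = 0*(-3) - (-7)*0
= 0 - 0 = 0

0


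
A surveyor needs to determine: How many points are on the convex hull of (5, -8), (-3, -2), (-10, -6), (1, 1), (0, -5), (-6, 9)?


Convex hull vertices (CCW): (-10, -6), (5, -8), (1, 1), (-6, 9)
Count = 4

4


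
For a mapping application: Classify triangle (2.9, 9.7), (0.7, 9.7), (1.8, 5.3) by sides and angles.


Side lengths squared: AB^2=4.84, BC^2=20.57, CA^2=20.57
Sorted: [4.84, 20.57, 20.57]
By sides: Isosceles, By angles: Acute

Isosceles, Acute


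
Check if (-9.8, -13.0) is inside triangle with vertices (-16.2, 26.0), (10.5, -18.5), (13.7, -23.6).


Cross products: AB x AP = -756.5, BC x BP = -85.93, CA x CP = 848.66
All same sign? no

No, outside


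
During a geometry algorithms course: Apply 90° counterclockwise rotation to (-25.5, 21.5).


90° CCW: (x,y) -> (-y, x)
(-25.5,21.5) -> (-21.5, -25.5)

(-21.5, -25.5)


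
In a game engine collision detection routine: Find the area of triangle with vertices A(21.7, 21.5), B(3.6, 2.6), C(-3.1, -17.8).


Area = |x_A(y_B-y_C) + x_B(y_C-y_A) + x_C(y_A-y_B)|/2
= |442.68 + (-141.48) + (-58.59)|/2
= 242.61/2 = 121.305

121.305


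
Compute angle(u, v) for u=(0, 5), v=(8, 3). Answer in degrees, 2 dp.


u.v = 15, |u| = sqrt(25) = 5, |v| = sqrt(73) = 8.544
cos(theta) = u.v/(|u||v|) = 15/sqrt(1825) = 0.351123
theta = acos(0.351123) = 69.44 degrees

69.44 degrees


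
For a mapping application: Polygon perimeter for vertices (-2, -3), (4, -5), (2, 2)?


Sides: (-2, -3)->(4, -5): sqrt(40) = 6.324555, (4, -5)->(2, 2): sqrt(53) = 7.28011, (2, 2)->(-2, -3): sqrt(41) = 6.403124
Sum = 20.007789
Perimeter = 20.0078

20.0078


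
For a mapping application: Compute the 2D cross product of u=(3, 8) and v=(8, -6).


u x v = u_x*v_y - u_y*v_x = 3*(-6) - 8*8
= (-18) - 64 = -82

-82


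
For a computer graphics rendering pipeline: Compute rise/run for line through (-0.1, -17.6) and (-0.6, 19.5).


slope = (y2-y1)/(x2-x1) = (19.5-(-17.6))/((-0.6)-(-0.1)) = 37.1/(-0.5) = -74.2

-74.2


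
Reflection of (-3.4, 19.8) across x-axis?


Reflection over x-axis: (x,y) -> (x,-y)
(-3.4, 19.8) -> (-3.4, -19.8)

(-3.4, -19.8)


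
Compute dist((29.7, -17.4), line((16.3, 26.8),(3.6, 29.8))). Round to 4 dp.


|cross product| = 521.14
|line direction| = sqrt(170.29) = 13.0495
Distance = 521.14/sqrt(170.29) = 39.9356

39.9356


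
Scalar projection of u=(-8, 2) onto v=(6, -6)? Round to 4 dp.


u.v = -60, |v| = sqrt(72) = 8.4853
Scalar projection = u.v / |v| = -60 / sqrt(72) = -7.0711

-7.0711


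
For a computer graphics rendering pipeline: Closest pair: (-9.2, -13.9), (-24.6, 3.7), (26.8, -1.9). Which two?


d(P0,P1) = 23.3863, d(P0,P2) = 37.9473, d(P1,P2) = 51.7042
Closest: P0 and P1

Closest pair: (-9.2, -13.9) and (-24.6, 3.7), distance = 23.3863


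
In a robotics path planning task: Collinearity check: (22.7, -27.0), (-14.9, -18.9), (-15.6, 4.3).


Cross product: ((-14.9)-22.7)*(4.3-(-27)) - ((-18.9)-(-27))*((-15.6)-22.7)
= -866.65

No, not collinear


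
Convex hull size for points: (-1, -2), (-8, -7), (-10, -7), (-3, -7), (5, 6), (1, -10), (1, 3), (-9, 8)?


Convex hull vertices (CCW): (-10, -7), (1, -10), (5, 6), (-9, 8)
Count = 4

4


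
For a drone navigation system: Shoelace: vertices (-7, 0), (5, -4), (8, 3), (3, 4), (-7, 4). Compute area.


Shoelace sum: ((-7)*(-4) - 5*0) + (5*3 - 8*(-4)) + (8*4 - 3*3) + (3*4 - (-7)*4) + ((-7)*0 - (-7)*4)
= 166
Area = |166|/2 = 83

83


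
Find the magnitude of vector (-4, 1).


|u| = sqrt((-4)^2 + 1^2) = sqrt(17) = 4.1231

4.1231


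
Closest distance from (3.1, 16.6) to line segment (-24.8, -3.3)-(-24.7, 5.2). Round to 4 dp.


Project P onto AB: t = 1 (clamped to [0,1])
Closest point on segment: (-24.7, 5.2)
Distance: 30.0466

30.0466


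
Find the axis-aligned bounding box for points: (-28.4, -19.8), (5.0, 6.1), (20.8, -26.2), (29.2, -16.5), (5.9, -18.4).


x range: [-28.4, 29.2]
y range: [-26.2, 6.1]
Bounding box: (-28.4,-26.2) to (29.2,6.1)

(-28.4,-26.2) to (29.2,6.1)


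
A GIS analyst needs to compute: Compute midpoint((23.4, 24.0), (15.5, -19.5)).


M = ((23.4+15.5)/2, (24+(-19.5))/2)
= (19.45, 2.25)

(19.45, 2.25)


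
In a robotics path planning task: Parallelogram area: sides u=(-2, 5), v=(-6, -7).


|u x v| = |(-2)*(-7) - 5*(-6)|
= |14 - (-30)| = 44

44


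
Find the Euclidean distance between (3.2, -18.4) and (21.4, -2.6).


dx=18.2, dy=15.8
d^2 = 18.2^2 + 15.8^2 = 580.88
d = sqrt(580.88) = 24.1015

24.1015


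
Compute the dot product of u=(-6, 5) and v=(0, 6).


u . v = u_x*v_x + u_y*v_y = (-6)*0 + 5*6
= 0 + 30 = 30

30


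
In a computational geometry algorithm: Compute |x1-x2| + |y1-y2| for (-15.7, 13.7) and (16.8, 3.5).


|(-15.7)-16.8| + |13.7-3.5| = 32.5 + 10.2 = 42.7

42.7


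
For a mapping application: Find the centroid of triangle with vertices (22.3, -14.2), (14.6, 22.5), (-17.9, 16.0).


Centroid = ((x_A+x_B+x_C)/3, (y_A+y_B+y_C)/3)
= ((22.3+14.6+(-17.9))/3, ((-14.2)+22.5+16)/3)
= (6.3333, 8.1)

(6.3333, 8.1)


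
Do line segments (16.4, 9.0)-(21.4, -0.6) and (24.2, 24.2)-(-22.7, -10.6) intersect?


Cross products: d1=441.44, d2=1065.68, d3=150.88, d4=-473.36
d1*d2 < 0 and d3*d4 < 0? no

No, they don't intersect


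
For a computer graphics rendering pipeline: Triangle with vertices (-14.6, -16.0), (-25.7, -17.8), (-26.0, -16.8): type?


Side lengths squared: AB^2=126.45, BC^2=1.09, CA^2=130.6
Sorted: [1.09, 126.45, 130.6]
By sides: Scalene, By angles: Obtuse

Scalene, Obtuse


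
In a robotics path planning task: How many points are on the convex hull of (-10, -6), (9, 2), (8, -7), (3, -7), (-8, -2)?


Convex hull vertices (CCW): (-10, -6), (3, -7), (8, -7), (9, 2), (-8, -2)
Count = 5

5


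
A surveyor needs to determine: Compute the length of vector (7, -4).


|u| = sqrt(7^2 + (-4)^2) = sqrt(65) = 8.0623

8.0623


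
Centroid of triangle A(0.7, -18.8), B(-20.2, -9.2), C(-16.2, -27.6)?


Centroid = ((x_A+x_B+x_C)/3, (y_A+y_B+y_C)/3)
= ((0.7+(-20.2)+(-16.2))/3, ((-18.8)+(-9.2)+(-27.6))/3)
= (-11.9, -18.5333)

(-11.9, -18.5333)


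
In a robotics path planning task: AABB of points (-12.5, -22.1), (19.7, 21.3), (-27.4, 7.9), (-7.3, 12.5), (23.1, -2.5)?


x range: [-27.4, 23.1]
y range: [-22.1, 21.3]
Bounding box: (-27.4,-22.1) to (23.1,21.3)

(-27.4,-22.1) to (23.1,21.3)


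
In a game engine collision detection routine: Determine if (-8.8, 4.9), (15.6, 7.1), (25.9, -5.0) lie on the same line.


Cross product: (15.6-(-8.8))*((-5)-4.9) - (7.1-4.9)*(25.9-(-8.8))
= -317.9

No, not collinear


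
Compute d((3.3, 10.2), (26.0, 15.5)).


dx=22.7, dy=5.3
d^2 = 22.7^2 + 5.3^2 = 543.38
d = sqrt(543.38) = 23.3105

23.3105


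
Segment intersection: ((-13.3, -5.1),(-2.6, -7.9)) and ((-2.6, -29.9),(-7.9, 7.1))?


Cross products: d1=264.46, d2=-116.6, d3=-235.4, d4=145.66
d1*d2 < 0 and d3*d4 < 0? yes

Yes, they intersect


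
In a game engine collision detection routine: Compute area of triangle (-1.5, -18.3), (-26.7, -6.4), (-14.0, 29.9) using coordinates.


Area = |x_A(y_B-y_C) + x_B(y_C-y_A) + x_C(y_A-y_B)|/2
= |54.45 + (-1286.94) + 166.6|/2
= 1065.89/2 = 532.945

532.945


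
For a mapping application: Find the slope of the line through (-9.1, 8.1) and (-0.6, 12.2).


slope = (y2-y1)/(x2-x1) = (12.2-8.1)/((-0.6)-(-9.1)) = 4.1/8.5 = 0.4824

0.4824


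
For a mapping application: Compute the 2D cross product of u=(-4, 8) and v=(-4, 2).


u x v = u_x*v_y - u_y*v_x = (-4)*2 - 8*(-4)
= (-8) - (-32) = 24

24


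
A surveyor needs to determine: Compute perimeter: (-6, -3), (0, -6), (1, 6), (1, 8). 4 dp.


Sides: (-6, -3)->(0, -6): sqrt(45) = 6.708204, (0, -6)->(1, 6): sqrt(145) = 12.041595, (1, 6)->(1, 8): sqrt(4) = 2, (1, 8)->(-6, -3): sqrt(170) = 13.038405
Sum = 33.788204
Perimeter = 33.7882

33.7882


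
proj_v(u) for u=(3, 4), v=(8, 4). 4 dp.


u.v = 40, |v| = sqrt(80) = 8.9443
Scalar projection = u.v / |v| = 40 / sqrt(80) = 4.4721

4.4721


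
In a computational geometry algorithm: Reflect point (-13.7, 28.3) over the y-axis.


Reflection over y-axis: (x,y) -> (-x,y)
(-13.7, 28.3) -> (13.7, 28.3)

(13.7, 28.3)


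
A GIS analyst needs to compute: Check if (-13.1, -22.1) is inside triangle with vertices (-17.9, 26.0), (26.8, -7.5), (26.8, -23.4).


Cross products: AB x AP = -1989.27, BC x BP = -634.41, CA x CP = 1912.95
All same sign? no

No, outside


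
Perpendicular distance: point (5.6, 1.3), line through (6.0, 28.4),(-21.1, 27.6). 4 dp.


|cross product| = 734.09
|line direction| = sqrt(735.05) = 27.1118
Distance = 734.09/sqrt(735.05) = 27.0764

27.0764


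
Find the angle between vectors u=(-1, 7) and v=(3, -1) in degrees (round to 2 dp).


u.v = -10, |u| = sqrt(50) = 7.0711, |v| = sqrt(10) = 3.1623
cos(theta) = u.v/(|u||v|) = -10/sqrt(500) = -0.447214
theta = acos(-0.447214) = 116.57 degrees

116.57 degrees


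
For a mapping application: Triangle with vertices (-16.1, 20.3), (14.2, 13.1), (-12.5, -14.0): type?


Side lengths squared: AB^2=969.93, BC^2=1447.3, CA^2=1189.45
Sorted: [969.93, 1189.45, 1447.3]
By sides: Scalene, By angles: Acute

Scalene, Acute


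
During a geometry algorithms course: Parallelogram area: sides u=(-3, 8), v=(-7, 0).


|u x v| = |(-3)*0 - 8*(-7)|
= |0 - (-56)| = 56

56


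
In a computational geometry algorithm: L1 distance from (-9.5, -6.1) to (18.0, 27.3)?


|(-9.5)-18| + |(-6.1)-27.3| = 27.5 + 33.4 = 60.9

60.9


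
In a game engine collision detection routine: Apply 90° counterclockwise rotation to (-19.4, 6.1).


90° CCW: (x,y) -> (-y, x)
(-19.4,6.1) -> (-6.1, -19.4)

(-6.1, -19.4)


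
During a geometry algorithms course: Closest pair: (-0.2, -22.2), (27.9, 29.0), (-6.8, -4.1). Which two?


d(P0,P1) = 58.4042, d(P0,P2) = 19.2658, d(P1,P2) = 47.9552
Closest: P0 and P2

Closest pair: (-0.2, -22.2) and (-6.8, -4.1), distance = 19.2658


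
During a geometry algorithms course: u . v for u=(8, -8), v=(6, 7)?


u . v = u_x*v_x + u_y*v_y = 8*6 + (-8)*7
= 48 + (-56) = -8

-8


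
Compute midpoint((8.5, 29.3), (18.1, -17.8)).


M = ((8.5+18.1)/2, (29.3+(-17.8))/2)
= (13.3, 5.75)

(13.3, 5.75)


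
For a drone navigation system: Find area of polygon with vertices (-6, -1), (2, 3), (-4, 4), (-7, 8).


Shoelace sum: ((-6)*3 - 2*(-1)) + (2*4 - (-4)*3) + ((-4)*8 - (-7)*4) + ((-7)*(-1) - (-6)*8)
= 55
Area = |55|/2 = 27.5

27.5


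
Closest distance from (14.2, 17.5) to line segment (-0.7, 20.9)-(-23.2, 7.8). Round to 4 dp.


Project P onto AB: t = 0 (clamped to [0,1])
Closest point on segment: (-0.7, 20.9)
Distance: 15.283

15.283


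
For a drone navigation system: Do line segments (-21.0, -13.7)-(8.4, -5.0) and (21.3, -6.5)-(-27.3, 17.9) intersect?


Cross products: d1=1382.04, d2=241.86, d3=-156.33, d4=983.85
d1*d2 < 0 and d3*d4 < 0? no

No, they don't intersect


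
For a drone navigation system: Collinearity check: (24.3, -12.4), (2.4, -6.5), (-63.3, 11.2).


Cross product: (2.4-24.3)*(11.2-(-12.4)) - ((-6.5)-(-12.4))*((-63.3)-24.3)
= 0

Yes, collinear


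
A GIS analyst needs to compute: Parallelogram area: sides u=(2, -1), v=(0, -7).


|u x v| = |2*(-7) - (-1)*0|
= |(-14) - 0| = 14

14


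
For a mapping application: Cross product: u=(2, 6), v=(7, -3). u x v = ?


u x v = u_x*v_y - u_y*v_x = 2*(-3) - 6*7
= (-6) - 42 = -48

-48


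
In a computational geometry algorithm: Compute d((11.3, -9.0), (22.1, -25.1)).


dx=10.8, dy=-16.1
d^2 = 10.8^2 + (-16.1)^2 = 375.85
d = sqrt(375.85) = 19.3869

19.3869


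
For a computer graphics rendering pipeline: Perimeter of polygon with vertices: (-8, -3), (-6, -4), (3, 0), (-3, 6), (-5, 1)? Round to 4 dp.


Sides: (-8, -3)->(-6, -4): sqrt(5) = 2.236068, (-6, -4)->(3, 0): sqrt(97) = 9.848858, (3, 0)->(-3, 6): sqrt(72) = 8.485281, (-3, 6)->(-5, 1): sqrt(29) = 5.385165, (-5, 1)->(-8, -3): sqrt(25) = 5
Sum = 30.955372
Perimeter = 30.9554

30.9554


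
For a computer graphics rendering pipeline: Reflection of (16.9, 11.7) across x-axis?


Reflection over x-axis: (x,y) -> (x,-y)
(16.9, 11.7) -> (16.9, -11.7)

(16.9, -11.7)


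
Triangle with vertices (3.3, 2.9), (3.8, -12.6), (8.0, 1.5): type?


Side lengths squared: AB^2=240.5, BC^2=216.45, CA^2=24.05
Sorted: [24.05, 216.45, 240.5]
By sides: Scalene, By angles: Right

Scalene, Right


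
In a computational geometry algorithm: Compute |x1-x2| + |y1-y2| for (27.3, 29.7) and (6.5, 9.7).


|27.3-6.5| + |29.7-9.7| = 20.8 + 20 = 40.8

40.8


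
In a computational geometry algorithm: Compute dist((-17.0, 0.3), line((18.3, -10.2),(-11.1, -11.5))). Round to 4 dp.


|cross product| = 354.59
|line direction| = sqrt(866.05) = 29.4287
Distance = 354.59/sqrt(866.05) = 12.0491

12.0491


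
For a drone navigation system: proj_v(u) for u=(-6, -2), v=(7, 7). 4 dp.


u.v = -56, |v| = sqrt(98) = 9.8995
Scalar projection = u.v / |v| = -56 / sqrt(98) = -5.6569

-5.6569
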